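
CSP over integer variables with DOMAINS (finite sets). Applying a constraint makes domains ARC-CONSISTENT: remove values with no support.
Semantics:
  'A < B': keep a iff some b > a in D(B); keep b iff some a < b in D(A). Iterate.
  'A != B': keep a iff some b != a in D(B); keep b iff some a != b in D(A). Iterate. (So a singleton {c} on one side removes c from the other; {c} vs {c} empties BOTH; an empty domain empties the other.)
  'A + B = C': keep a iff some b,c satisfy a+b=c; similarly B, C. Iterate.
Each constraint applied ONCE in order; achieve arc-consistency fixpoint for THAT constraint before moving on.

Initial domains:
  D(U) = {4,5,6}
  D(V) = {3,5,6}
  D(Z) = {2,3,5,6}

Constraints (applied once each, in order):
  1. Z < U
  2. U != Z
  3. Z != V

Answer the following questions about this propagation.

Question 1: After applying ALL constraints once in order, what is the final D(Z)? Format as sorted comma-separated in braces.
Answer: {2,3,5}

Derivation:
Constraint 1 (Z < U) on D(Z)={2,3,5,6} D(U)={4,5,6}: Z {2,3,5,6}->{2,3,5}
Constraint 2 (U != Z) on D(U)={4,5,6} D(Z)={2,3,5}: no change
Constraint 3 (Z != V) on D(Z)={2,3,5} D(V)={3,5,6}: no change
So after all 3 constraints: D(Z) = {2,3,5}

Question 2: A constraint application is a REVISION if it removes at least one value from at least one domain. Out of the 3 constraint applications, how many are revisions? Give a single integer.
Answer: 1

Derivation:
Constraint 1 (Z < U) on D(Z)={2,3,5,6} D(U)={4,5,6}: Z {2,3,5,6}->{2,3,5} => REVISION
Constraint 2 (U != Z) on D(U)={4,5,6} D(Z)={2,3,5}: no change => not a revision
Constraint 3 (Z != V) on D(Z)={2,3,5} D(V)={3,5,6}: no change => not a revision
Total revisions = 1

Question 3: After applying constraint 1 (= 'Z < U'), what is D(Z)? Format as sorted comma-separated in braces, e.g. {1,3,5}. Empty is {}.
Constraint 1 (Z < U) on D(Z)={2,3,5,6} D(U)={4,5,6}: Z {2,3,5,6}->{2,3,5}
So after constraint 1: D(Z) = {2,3,5}

Answer: {2,3,5}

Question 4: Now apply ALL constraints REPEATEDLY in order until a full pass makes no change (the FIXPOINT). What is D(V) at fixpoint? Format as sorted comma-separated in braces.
pass 0 (initial): D(V)={3,5,6}
pass 1: Z {2,3,5,6}->{2,3,5}
pass 2: no change
Fixpoint after 2 passes: D(V) = {3,5,6}

Answer: {3,5,6}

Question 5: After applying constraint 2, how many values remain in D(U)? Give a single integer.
Answer: 3

Derivation:
Constraint 1 (Z < U) on D(Z)={2,3,5,6} D(U)={4,5,6}: Z {2,3,5,6}->{2,3,5}
Constraint 2 (U != Z) on D(U)={4,5,6} D(Z)={2,3,5}: no change
So after constraint 2: D(U)={4,5,6}, size = 3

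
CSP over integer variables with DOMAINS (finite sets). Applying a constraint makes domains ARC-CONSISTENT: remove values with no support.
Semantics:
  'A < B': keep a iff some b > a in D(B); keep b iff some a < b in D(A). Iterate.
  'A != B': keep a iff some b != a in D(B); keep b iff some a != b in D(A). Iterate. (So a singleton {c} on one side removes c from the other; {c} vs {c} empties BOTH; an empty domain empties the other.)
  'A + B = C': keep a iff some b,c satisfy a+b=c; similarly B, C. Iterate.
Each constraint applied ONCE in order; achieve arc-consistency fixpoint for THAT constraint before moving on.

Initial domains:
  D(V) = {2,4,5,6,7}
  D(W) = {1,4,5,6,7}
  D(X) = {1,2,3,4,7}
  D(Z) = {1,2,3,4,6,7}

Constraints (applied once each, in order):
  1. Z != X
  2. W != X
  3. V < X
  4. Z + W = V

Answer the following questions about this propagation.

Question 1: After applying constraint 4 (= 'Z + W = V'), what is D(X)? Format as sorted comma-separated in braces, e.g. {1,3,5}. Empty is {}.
Constraint 1 (Z != X) on D(Z)={1,2,3,4,6,7} D(X)={1,2,3,4,7}: no change
Constraint 2 (W != X) on D(W)={1,4,5,6,7} D(X)={1,2,3,4,7}: no change
Constraint 3 (V < X) on D(V)={2,4,5,6,7} D(X)={1,2,3,4,7}: V {2,4,5,6,7}->{2,4,5,6}; X {1,2,3,4,7}->{3,4,7}
Constraint 4 (Z + W = V) on D(Z)={1,2,3,4,6,7} D(W)={1,4,5,6,7} D(V)={2,4,5,6}: Z {1,2,3,4,6,7}->{1,2,3,4}; W {1,4,5,6,7}->{1,4,5}
So after constraint 4: D(X) = {3,4,7}

Answer: {3,4,7}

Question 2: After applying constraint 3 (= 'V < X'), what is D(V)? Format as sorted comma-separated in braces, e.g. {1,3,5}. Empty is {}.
Constraint 1 (Z != X) on D(Z)={1,2,3,4,6,7} D(X)={1,2,3,4,7}: no change
Constraint 2 (W != X) on D(W)={1,4,5,6,7} D(X)={1,2,3,4,7}: no change
Constraint 3 (V < X) on D(V)={2,4,5,6,7} D(X)={1,2,3,4,7}: V {2,4,5,6,7}->{2,4,5,6}; X {1,2,3,4,7}->{3,4,7}
So after constraint 3: D(V) = {2,4,5,6}

Answer: {2,4,5,6}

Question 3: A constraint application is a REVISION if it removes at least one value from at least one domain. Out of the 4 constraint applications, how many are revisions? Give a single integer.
Answer: 2

Derivation:
Constraint 1 (Z != X) on D(Z)={1,2,3,4,6,7} D(X)={1,2,3,4,7}: no change => not a revision
Constraint 2 (W != X) on D(W)={1,4,5,6,7} D(X)={1,2,3,4,7}: no change => not a revision
Constraint 3 (V < X) on D(V)={2,4,5,6,7} D(X)={1,2,3,4,7}: V {2,4,5,6,7}->{2,4,5,6}; X {1,2,3,4,7}->{3,4,7} => REVISION
Constraint 4 (Z + W = V) on D(Z)={1,2,3,4,6,7} D(W)={1,4,5,6,7} D(V)={2,4,5,6}: Z {1,2,3,4,6,7}->{1,2,3,4}; W {1,4,5,6,7}->{1,4,5} => REVISION
Total revisions = 2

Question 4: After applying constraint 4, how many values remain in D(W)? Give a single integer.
Answer: 3

Derivation:
Constraint 1 (Z != X) on D(Z)={1,2,3,4,6,7} D(X)={1,2,3,4,7}: no change
Constraint 2 (W != X) on D(W)={1,4,5,6,7} D(X)={1,2,3,4,7}: no change
Constraint 3 (V < X) on D(V)={2,4,5,6,7} D(X)={1,2,3,4,7}: V {2,4,5,6,7}->{2,4,5,6}; X {1,2,3,4,7}->{3,4,7}
Constraint 4 (Z + W = V) on D(Z)={1,2,3,4,6,7} D(W)={1,4,5,6,7} D(V)={2,4,5,6}: Z {1,2,3,4,6,7}->{1,2,3,4}; W {1,4,5,6,7}->{1,4,5}
So after constraint 4: D(W)={1,4,5}, size = 3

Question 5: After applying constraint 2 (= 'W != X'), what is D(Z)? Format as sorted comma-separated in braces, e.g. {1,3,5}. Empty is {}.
Constraint 1 (Z != X) on D(Z)={1,2,3,4,6,7} D(X)={1,2,3,4,7}: no change
Constraint 2 (W != X) on D(W)={1,4,5,6,7} D(X)={1,2,3,4,7}: no change
So after constraint 2: D(Z) = {1,2,3,4,6,7}

Answer: {1,2,3,4,6,7}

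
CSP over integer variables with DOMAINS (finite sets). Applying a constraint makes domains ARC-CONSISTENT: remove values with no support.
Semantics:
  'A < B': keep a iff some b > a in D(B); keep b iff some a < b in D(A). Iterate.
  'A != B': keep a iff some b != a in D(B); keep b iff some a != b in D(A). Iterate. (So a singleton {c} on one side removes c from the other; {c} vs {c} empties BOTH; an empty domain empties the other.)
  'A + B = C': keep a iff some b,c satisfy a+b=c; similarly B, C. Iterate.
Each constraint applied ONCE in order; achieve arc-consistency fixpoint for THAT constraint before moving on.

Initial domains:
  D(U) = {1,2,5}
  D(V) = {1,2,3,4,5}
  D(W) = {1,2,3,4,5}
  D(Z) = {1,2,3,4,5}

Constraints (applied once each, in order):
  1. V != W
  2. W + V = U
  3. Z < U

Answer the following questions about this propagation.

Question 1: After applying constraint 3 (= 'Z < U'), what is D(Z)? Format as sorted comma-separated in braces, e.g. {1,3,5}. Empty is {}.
Answer: {1,2,3,4}

Derivation:
Constraint 1 (V != W) on D(V)={1,2,3,4,5} D(W)={1,2,3,4,5}: no change
Constraint 2 (W + V = U) on D(W)={1,2,3,4,5} D(V)={1,2,3,4,5} D(U)={1,2,5}: W {1,2,3,4,5}->{1,2,3,4}; V {1,2,3,4,5}->{1,2,3,4}; U {1,2,5}->{2,5}
Constraint 3 (Z < U) on D(Z)={1,2,3,4,5} D(U)={2,5}: Z {1,2,3,4,5}->{1,2,3,4}
So after constraint 3: D(Z) = {1,2,3,4}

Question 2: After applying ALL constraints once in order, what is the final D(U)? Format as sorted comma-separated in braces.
Answer: {2,5}

Derivation:
Constraint 1 (V != W) on D(V)={1,2,3,4,5} D(W)={1,2,3,4,5}: no change
Constraint 2 (W + V = U) on D(W)={1,2,3,4,5} D(V)={1,2,3,4,5} D(U)={1,2,5}: W {1,2,3,4,5}->{1,2,3,4}; V {1,2,3,4,5}->{1,2,3,4}; U {1,2,5}->{2,5}
Constraint 3 (Z < U) on D(Z)={1,2,3,4,5} D(U)={2,5}: Z {1,2,3,4,5}->{1,2,3,4}
So after all 3 constraints: D(U) = {2,5}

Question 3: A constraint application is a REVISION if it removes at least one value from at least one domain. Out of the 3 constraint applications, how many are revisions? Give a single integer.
Answer: 2

Derivation:
Constraint 1 (V != W) on D(V)={1,2,3,4,5} D(W)={1,2,3,4,5}: no change => not a revision
Constraint 2 (W + V = U) on D(W)={1,2,3,4,5} D(V)={1,2,3,4,5} D(U)={1,2,5}: W {1,2,3,4,5}->{1,2,3,4}; V {1,2,3,4,5}->{1,2,3,4}; U {1,2,5}->{2,5} => REVISION
Constraint 3 (Z < U) on D(Z)={1,2,3,4,5} D(U)={2,5}: Z {1,2,3,4,5}->{1,2,3,4} => REVISION
Total revisions = 2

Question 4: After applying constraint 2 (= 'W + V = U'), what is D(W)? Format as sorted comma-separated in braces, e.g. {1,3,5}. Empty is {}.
Constraint 1 (V != W) on D(V)={1,2,3,4,5} D(W)={1,2,3,4,5}: no change
Constraint 2 (W + V = U) on D(W)={1,2,3,4,5} D(V)={1,2,3,4,5} D(U)={1,2,5}: W {1,2,3,4,5}->{1,2,3,4}; V {1,2,3,4,5}->{1,2,3,4}; U {1,2,5}->{2,5}
So after constraint 2: D(W) = {1,2,3,4}

Answer: {1,2,3,4}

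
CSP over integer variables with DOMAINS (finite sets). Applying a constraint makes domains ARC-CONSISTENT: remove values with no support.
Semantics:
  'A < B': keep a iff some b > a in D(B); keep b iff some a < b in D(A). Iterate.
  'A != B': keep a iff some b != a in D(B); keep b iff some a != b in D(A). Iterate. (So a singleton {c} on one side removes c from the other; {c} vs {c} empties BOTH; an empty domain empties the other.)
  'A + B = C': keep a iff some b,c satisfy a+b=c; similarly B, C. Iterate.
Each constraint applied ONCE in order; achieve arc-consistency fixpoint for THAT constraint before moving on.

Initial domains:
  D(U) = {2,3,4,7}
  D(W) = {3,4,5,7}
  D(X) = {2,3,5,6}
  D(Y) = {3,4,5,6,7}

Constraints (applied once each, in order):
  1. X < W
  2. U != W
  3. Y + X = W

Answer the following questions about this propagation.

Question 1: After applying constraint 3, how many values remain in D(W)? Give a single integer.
Answer: 2

Derivation:
Constraint 1 (X < W) on D(X)={2,3,5,6} D(W)={3,4,5,7}: no change
Constraint 2 (U != W) on D(U)={2,3,4,7} D(W)={3,4,5,7}: no change
Constraint 3 (Y + X = W) on D(Y)={3,4,5,6,7} D(X)={2,3,5,6} D(W)={3,4,5,7}: Y {3,4,5,6,7}->{3,4,5}; X {2,3,5,6}->{2,3}; W {3,4,5,7}->{5,7}
So after constraint 3: D(W)={5,7}, size = 2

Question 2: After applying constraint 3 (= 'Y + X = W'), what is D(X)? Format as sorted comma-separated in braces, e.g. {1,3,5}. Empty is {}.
Answer: {2,3}

Derivation:
Constraint 1 (X < W) on D(X)={2,3,5,6} D(W)={3,4,5,7}: no change
Constraint 2 (U != W) on D(U)={2,3,4,7} D(W)={3,4,5,7}: no change
Constraint 3 (Y + X = W) on D(Y)={3,4,5,6,7} D(X)={2,3,5,6} D(W)={3,4,5,7}: Y {3,4,5,6,7}->{3,4,5}; X {2,3,5,6}->{2,3}; W {3,4,5,7}->{5,7}
So after constraint 3: D(X) = {2,3}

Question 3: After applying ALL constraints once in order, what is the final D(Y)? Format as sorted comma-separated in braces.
Answer: {3,4,5}

Derivation:
Constraint 1 (X < W) on D(X)={2,3,5,6} D(W)={3,4,5,7}: no change
Constraint 2 (U != W) on D(U)={2,3,4,7} D(W)={3,4,5,7}: no change
Constraint 3 (Y + X = W) on D(Y)={3,4,5,6,7} D(X)={2,3,5,6} D(W)={3,4,5,7}: Y {3,4,5,6,7}->{3,4,5}; X {2,3,5,6}->{2,3}; W {3,4,5,7}->{5,7}
So after all 3 constraints: D(Y) = {3,4,5}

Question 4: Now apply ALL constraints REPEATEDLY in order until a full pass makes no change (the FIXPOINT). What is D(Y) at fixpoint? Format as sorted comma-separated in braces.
pass 0 (initial): D(Y)={3,4,5,6,7}
pass 1: W {3,4,5,7}->{5,7}; X {2,3,5,6}->{2,3}; Y {3,4,5,6,7}->{3,4,5}
pass 2: no change
Fixpoint after 2 passes: D(Y) = {3,4,5}

Answer: {3,4,5}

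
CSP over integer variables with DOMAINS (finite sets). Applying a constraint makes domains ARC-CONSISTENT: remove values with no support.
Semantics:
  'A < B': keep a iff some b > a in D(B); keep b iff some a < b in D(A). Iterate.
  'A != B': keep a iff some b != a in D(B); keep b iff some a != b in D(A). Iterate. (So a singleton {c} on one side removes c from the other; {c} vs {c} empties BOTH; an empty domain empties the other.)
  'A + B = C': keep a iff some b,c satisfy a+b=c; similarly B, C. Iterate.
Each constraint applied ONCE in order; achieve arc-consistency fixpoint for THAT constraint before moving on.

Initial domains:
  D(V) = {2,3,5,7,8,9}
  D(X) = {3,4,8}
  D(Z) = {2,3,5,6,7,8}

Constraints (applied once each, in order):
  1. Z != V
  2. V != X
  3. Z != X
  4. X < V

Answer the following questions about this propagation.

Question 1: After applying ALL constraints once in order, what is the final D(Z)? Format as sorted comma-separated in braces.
Answer: {2,3,5,6,7,8}

Derivation:
Constraint 1 (Z != V) on D(Z)={2,3,5,6,7,8} D(V)={2,3,5,7,8,9}: no change
Constraint 2 (V != X) on D(V)={2,3,5,7,8,9} D(X)={3,4,8}: no change
Constraint 3 (Z != X) on D(Z)={2,3,5,6,7,8} D(X)={3,4,8}: no change
Constraint 4 (X < V) on D(X)={3,4,8} D(V)={2,3,5,7,8,9}: V {2,3,5,7,8,9}->{5,7,8,9}
So after all 4 constraints: D(Z) = {2,3,5,6,7,8}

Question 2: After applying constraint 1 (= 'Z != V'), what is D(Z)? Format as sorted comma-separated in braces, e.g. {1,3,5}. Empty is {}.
Constraint 1 (Z != V) on D(Z)={2,3,5,6,7,8} D(V)={2,3,5,7,8,9}: no change
So after constraint 1: D(Z) = {2,3,5,6,7,8}

Answer: {2,3,5,6,7,8}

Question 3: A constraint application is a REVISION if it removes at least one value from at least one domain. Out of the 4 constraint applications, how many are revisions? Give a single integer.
Answer: 1

Derivation:
Constraint 1 (Z != V) on D(Z)={2,3,5,6,7,8} D(V)={2,3,5,7,8,9}: no change => not a revision
Constraint 2 (V != X) on D(V)={2,3,5,7,8,9} D(X)={3,4,8}: no change => not a revision
Constraint 3 (Z != X) on D(Z)={2,3,5,6,7,8} D(X)={3,4,8}: no change => not a revision
Constraint 4 (X < V) on D(X)={3,4,8} D(V)={2,3,5,7,8,9}: V {2,3,5,7,8,9}->{5,7,8,9} => REVISION
Total revisions = 1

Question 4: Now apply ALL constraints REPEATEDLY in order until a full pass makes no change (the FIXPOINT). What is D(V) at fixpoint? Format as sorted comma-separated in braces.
pass 0 (initial): D(V)={2,3,5,7,8,9}
pass 1: V {2,3,5,7,8,9}->{5,7,8,9}
pass 2: no change
Fixpoint after 2 passes: D(V) = {5,7,8,9}

Answer: {5,7,8,9}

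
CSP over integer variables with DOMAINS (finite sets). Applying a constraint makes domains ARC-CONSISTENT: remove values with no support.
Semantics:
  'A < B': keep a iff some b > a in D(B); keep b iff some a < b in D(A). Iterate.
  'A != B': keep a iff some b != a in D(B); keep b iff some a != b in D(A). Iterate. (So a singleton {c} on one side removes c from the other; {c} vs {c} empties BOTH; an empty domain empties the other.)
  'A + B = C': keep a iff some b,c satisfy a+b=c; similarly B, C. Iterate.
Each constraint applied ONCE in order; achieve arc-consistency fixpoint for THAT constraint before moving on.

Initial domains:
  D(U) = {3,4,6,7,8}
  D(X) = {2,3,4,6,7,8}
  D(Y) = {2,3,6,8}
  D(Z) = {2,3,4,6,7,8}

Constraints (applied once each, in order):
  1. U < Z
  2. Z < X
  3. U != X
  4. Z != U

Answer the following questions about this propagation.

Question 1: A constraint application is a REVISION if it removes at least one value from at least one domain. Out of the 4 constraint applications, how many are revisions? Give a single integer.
Answer: 2

Derivation:
Constraint 1 (U < Z) on D(U)={3,4,6,7,8} D(Z)={2,3,4,6,7,8}: U {3,4,6,7,8}->{3,4,6,7}; Z {2,3,4,6,7,8}->{4,6,7,8} => REVISION
Constraint 2 (Z < X) on D(Z)={4,6,7,8} D(X)={2,3,4,6,7,8}: Z {4,6,7,8}->{4,6,7}; X {2,3,4,6,7,8}->{6,7,8} => REVISION
Constraint 3 (U != X) on D(U)={3,4,6,7} D(X)={6,7,8}: no change => not a revision
Constraint 4 (Z != U) on D(Z)={4,6,7} D(U)={3,4,6,7}: no change => not a revision
Total revisions = 2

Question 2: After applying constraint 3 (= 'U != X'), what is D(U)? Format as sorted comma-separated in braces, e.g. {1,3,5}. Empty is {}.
Answer: {3,4,6,7}

Derivation:
Constraint 1 (U < Z) on D(U)={3,4,6,7,8} D(Z)={2,3,4,6,7,8}: U {3,4,6,7,8}->{3,4,6,7}; Z {2,3,4,6,7,8}->{4,6,7,8}
Constraint 2 (Z < X) on D(Z)={4,6,7,8} D(X)={2,3,4,6,7,8}: Z {4,6,7,8}->{4,6,7}; X {2,3,4,6,7,8}->{6,7,8}
Constraint 3 (U != X) on D(U)={3,4,6,7} D(X)={6,7,8}: no change
So after constraint 3: D(U) = {3,4,6,7}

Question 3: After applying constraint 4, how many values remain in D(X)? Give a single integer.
Constraint 1 (U < Z) on D(U)={3,4,6,7,8} D(Z)={2,3,4,6,7,8}: U {3,4,6,7,8}->{3,4,6,7}; Z {2,3,4,6,7,8}->{4,6,7,8}
Constraint 2 (Z < X) on D(Z)={4,6,7,8} D(X)={2,3,4,6,7,8}: Z {4,6,7,8}->{4,6,7}; X {2,3,4,6,7,8}->{6,7,8}
Constraint 3 (U != X) on D(U)={3,4,6,7} D(X)={6,7,8}: no change
Constraint 4 (Z != U) on D(Z)={4,6,7} D(U)={3,4,6,7}: no change
So after constraint 4: D(X)={6,7,8}, size = 3

Answer: 3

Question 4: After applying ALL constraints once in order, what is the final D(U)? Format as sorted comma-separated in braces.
Constraint 1 (U < Z) on D(U)={3,4,6,7,8} D(Z)={2,3,4,6,7,8}: U {3,4,6,7,8}->{3,4,6,7}; Z {2,3,4,6,7,8}->{4,6,7,8}
Constraint 2 (Z < X) on D(Z)={4,6,7,8} D(X)={2,3,4,6,7,8}: Z {4,6,7,8}->{4,6,7}; X {2,3,4,6,7,8}->{6,7,8}
Constraint 3 (U != X) on D(U)={3,4,6,7} D(X)={6,7,8}: no change
Constraint 4 (Z != U) on D(Z)={4,6,7} D(U)={3,4,6,7}: no change
So after all 4 constraints: D(U) = {3,4,6,7}

Answer: {3,4,6,7}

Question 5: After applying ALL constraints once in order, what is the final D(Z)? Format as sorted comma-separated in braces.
Constraint 1 (U < Z) on D(U)={3,4,6,7,8} D(Z)={2,3,4,6,7,8}: U {3,4,6,7,8}->{3,4,6,7}; Z {2,3,4,6,7,8}->{4,6,7,8}
Constraint 2 (Z < X) on D(Z)={4,6,7,8} D(X)={2,3,4,6,7,8}: Z {4,6,7,8}->{4,6,7}; X {2,3,4,6,7,8}->{6,7,8}
Constraint 3 (U != X) on D(U)={3,4,6,7} D(X)={6,7,8}: no change
Constraint 4 (Z != U) on D(Z)={4,6,7} D(U)={3,4,6,7}: no change
So after all 4 constraints: D(Z) = {4,6,7}

Answer: {4,6,7}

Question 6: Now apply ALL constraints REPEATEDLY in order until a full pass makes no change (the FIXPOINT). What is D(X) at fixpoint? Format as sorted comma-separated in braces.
Answer: {6,7,8}

Derivation:
pass 0 (initial): D(X)={2,3,4,6,7,8}
pass 1: U {3,4,6,7,8}->{3,4,6,7}; X {2,3,4,6,7,8}->{6,7,8}; Z {2,3,4,6,7,8}->{4,6,7}
pass 2: U {3,4,6,7}->{3,4,6}
pass 3: no change
Fixpoint after 3 passes: D(X) = {6,7,8}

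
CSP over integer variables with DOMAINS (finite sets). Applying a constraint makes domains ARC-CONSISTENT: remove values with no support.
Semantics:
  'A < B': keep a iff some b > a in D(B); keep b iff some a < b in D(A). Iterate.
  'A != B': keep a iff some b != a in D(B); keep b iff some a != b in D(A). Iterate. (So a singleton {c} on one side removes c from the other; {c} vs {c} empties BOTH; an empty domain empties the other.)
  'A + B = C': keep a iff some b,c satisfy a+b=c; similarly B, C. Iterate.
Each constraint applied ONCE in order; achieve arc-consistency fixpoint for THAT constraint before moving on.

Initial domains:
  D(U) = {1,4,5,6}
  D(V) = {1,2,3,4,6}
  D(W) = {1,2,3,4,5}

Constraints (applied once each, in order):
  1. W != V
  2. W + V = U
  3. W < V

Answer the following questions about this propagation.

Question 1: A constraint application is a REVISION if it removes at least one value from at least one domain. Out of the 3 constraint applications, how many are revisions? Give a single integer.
Constraint 1 (W != V) on D(W)={1,2,3,4,5} D(V)={1,2,3,4,6}: no change => not a revision
Constraint 2 (W + V = U) on D(W)={1,2,3,4,5} D(V)={1,2,3,4,6} D(U)={1,4,5,6}: V {1,2,3,4,6}->{1,2,3,4}; U {1,4,5,6}->{4,5,6} => REVISION
Constraint 3 (W < V) on D(W)={1,2,3,4,5} D(V)={1,2,3,4}: W {1,2,3,4,5}->{1,2,3}; V {1,2,3,4}->{2,3,4} => REVISION
Total revisions = 2

Answer: 2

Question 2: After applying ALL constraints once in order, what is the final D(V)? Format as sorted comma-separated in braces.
Constraint 1 (W != V) on D(W)={1,2,3,4,5} D(V)={1,2,3,4,6}: no change
Constraint 2 (W + V = U) on D(W)={1,2,3,4,5} D(V)={1,2,3,4,6} D(U)={1,4,5,6}: V {1,2,3,4,6}->{1,2,3,4}; U {1,4,5,6}->{4,5,6}
Constraint 3 (W < V) on D(W)={1,2,3,4,5} D(V)={1,2,3,4}: W {1,2,3,4,5}->{1,2,3}; V {1,2,3,4}->{2,3,4}
So after all 3 constraints: D(V) = {2,3,4}

Answer: {2,3,4}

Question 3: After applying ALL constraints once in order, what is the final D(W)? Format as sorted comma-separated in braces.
Answer: {1,2,3}

Derivation:
Constraint 1 (W != V) on D(W)={1,2,3,4,5} D(V)={1,2,3,4,6}: no change
Constraint 2 (W + V = U) on D(W)={1,2,3,4,5} D(V)={1,2,3,4,6} D(U)={1,4,5,6}: V {1,2,3,4,6}->{1,2,3,4}; U {1,4,5,6}->{4,5,6}
Constraint 3 (W < V) on D(W)={1,2,3,4,5} D(V)={1,2,3,4}: W {1,2,3,4,5}->{1,2,3}; V {1,2,3,4}->{2,3,4}
So after all 3 constraints: D(W) = {1,2,3}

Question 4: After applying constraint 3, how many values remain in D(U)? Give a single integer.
Answer: 3

Derivation:
Constraint 1 (W != V) on D(W)={1,2,3,4,5} D(V)={1,2,3,4,6}: no change
Constraint 2 (W + V = U) on D(W)={1,2,3,4,5} D(V)={1,2,3,4,6} D(U)={1,4,5,6}: V {1,2,3,4,6}->{1,2,3,4}; U {1,4,5,6}->{4,5,6}
Constraint 3 (W < V) on D(W)={1,2,3,4,5} D(V)={1,2,3,4}: W {1,2,3,4,5}->{1,2,3}; V {1,2,3,4}->{2,3,4}
So after constraint 3: D(U)={4,5,6}, size = 3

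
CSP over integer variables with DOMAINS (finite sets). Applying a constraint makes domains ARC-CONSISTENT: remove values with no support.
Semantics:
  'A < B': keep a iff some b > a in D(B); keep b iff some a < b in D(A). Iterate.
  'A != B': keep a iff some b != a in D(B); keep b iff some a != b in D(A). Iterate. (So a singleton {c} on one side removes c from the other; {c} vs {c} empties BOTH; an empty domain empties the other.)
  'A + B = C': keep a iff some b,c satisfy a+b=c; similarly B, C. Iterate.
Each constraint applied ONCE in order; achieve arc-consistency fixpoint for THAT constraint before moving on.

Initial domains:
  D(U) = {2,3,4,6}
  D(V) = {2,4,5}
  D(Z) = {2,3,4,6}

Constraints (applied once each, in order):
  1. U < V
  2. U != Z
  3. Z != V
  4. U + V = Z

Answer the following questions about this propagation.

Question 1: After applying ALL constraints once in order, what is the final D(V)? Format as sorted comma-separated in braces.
Constraint 1 (U < V) on D(U)={2,3,4,6} D(V)={2,4,5}: U {2,3,4,6}->{2,3,4}; V {2,4,5}->{4,5}
Constraint 2 (U != Z) on D(U)={2,3,4} D(Z)={2,3,4,6}: no change
Constraint 3 (Z != V) on D(Z)={2,3,4,6} D(V)={4,5}: no change
Constraint 4 (U + V = Z) on D(U)={2,3,4} D(V)={4,5} D(Z)={2,3,4,6}: U {2,3,4}->{2}; V {4,5}->{4}; Z {2,3,4,6}->{6}
So after all 4 constraints: D(V) = {4}

Answer: {4}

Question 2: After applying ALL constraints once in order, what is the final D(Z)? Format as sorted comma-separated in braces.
Constraint 1 (U < V) on D(U)={2,3,4,6} D(V)={2,4,5}: U {2,3,4,6}->{2,3,4}; V {2,4,5}->{4,5}
Constraint 2 (U != Z) on D(U)={2,3,4} D(Z)={2,3,4,6}: no change
Constraint 3 (Z != V) on D(Z)={2,3,4,6} D(V)={4,5}: no change
Constraint 4 (U + V = Z) on D(U)={2,3,4} D(V)={4,5} D(Z)={2,3,4,6}: U {2,3,4}->{2}; V {4,5}->{4}; Z {2,3,4,6}->{6}
So after all 4 constraints: D(Z) = {6}

Answer: {6}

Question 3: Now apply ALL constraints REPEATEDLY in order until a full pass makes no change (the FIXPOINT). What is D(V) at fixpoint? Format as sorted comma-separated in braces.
pass 0 (initial): D(V)={2,4,5}
pass 1: U {2,3,4,6}->{2}; V {2,4,5}->{4}; Z {2,3,4,6}->{6}
pass 2: no change
Fixpoint after 2 passes: D(V) = {4}

Answer: {4}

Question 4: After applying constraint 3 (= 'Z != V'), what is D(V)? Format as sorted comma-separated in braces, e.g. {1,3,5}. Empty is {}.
Answer: {4,5}

Derivation:
Constraint 1 (U < V) on D(U)={2,3,4,6} D(V)={2,4,5}: U {2,3,4,6}->{2,3,4}; V {2,4,5}->{4,5}
Constraint 2 (U != Z) on D(U)={2,3,4} D(Z)={2,3,4,6}: no change
Constraint 3 (Z != V) on D(Z)={2,3,4,6} D(V)={4,5}: no change
So after constraint 3: D(V) = {4,5}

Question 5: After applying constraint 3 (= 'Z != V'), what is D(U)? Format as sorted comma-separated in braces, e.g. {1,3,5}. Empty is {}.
Constraint 1 (U < V) on D(U)={2,3,4,6} D(V)={2,4,5}: U {2,3,4,6}->{2,3,4}; V {2,4,5}->{4,5}
Constraint 2 (U != Z) on D(U)={2,3,4} D(Z)={2,3,4,6}: no change
Constraint 3 (Z != V) on D(Z)={2,3,4,6} D(V)={4,5}: no change
So after constraint 3: D(U) = {2,3,4}

Answer: {2,3,4}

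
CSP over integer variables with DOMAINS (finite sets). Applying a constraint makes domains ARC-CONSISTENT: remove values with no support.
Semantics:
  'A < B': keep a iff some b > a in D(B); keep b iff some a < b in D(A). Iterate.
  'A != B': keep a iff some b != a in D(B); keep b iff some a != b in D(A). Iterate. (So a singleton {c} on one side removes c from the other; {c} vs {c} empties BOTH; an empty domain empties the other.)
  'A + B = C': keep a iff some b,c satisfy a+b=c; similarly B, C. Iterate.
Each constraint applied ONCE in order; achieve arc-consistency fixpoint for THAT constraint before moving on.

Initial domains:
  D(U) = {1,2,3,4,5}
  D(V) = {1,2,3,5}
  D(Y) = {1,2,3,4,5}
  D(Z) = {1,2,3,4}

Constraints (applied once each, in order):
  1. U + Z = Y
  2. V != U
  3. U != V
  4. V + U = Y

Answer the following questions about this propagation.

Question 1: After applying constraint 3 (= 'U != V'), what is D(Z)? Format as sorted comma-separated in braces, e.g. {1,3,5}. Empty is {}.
Constraint 1 (U + Z = Y) on D(U)={1,2,3,4,5} D(Z)={1,2,3,4} D(Y)={1,2,3,4,5}: U {1,2,3,4,5}->{1,2,3,4}; Y {1,2,3,4,5}->{2,3,4,5}
Constraint 2 (V != U) on D(V)={1,2,3,5} D(U)={1,2,3,4}: no change
Constraint 3 (U != V) on D(U)={1,2,3,4} D(V)={1,2,3,5}: no change
So after constraint 3: D(Z) = {1,2,3,4}

Answer: {1,2,3,4}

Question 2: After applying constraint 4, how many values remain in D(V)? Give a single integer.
Answer: 3

Derivation:
Constraint 1 (U + Z = Y) on D(U)={1,2,3,4,5} D(Z)={1,2,3,4} D(Y)={1,2,3,4,5}: U {1,2,3,4,5}->{1,2,3,4}; Y {1,2,3,4,5}->{2,3,4,5}
Constraint 2 (V != U) on D(V)={1,2,3,5} D(U)={1,2,3,4}: no change
Constraint 3 (U != V) on D(U)={1,2,3,4} D(V)={1,2,3,5}: no change
Constraint 4 (V + U = Y) on D(V)={1,2,3,5} D(U)={1,2,3,4} D(Y)={2,3,4,5}: V {1,2,3,5}->{1,2,3}
So after constraint 4: D(V)={1,2,3}, size = 3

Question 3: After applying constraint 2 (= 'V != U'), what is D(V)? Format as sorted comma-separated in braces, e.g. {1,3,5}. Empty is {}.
Constraint 1 (U + Z = Y) on D(U)={1,2,3,4,5} D(Z)={1,2,3,4} D(Y)={1,2,3,4,5}: U {1,2,3,4,5}->{1,2,3,4}; Y {1,2,3,4,5}->{2,3,4,5}
Constraint 2 (V != U) on D(V)={1,2,3,5} D(U)={1,2,3,4}: no change
So after constraint 2: D(V) = {1,2,3,5}

Answer: {1,2,3,5}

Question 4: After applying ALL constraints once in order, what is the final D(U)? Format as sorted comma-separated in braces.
Answer: {1,2,3,4}

Derivation:
Constraint 1 (U + Z = Y) on D(U)={1,2,3,4,5} D(Z)={1,2,3,4} D(Y)={1,2,3,4,5}: U {1,2,3,4,5}->{1,2,3,4}; Y {1,2,3,4,5}->{2,3,4,5}
Constraint 2 (V != U) on D(V)={1,2,3,5} D(U)={1,2,3,4}: no change
Constraint 3 (U != V) on D(U)={1,2,3,4} D(V)={1,2,3,5}: no change
Constraint 4 (V + U = Y) on D(V)={1,2,3,5} D(U)={1,2,3,4} D(Y)={2,3,4,5}: V {1,2,3,5}->{1,2,3}
So after all 4 constraints: D(U) = {1,2,3,4}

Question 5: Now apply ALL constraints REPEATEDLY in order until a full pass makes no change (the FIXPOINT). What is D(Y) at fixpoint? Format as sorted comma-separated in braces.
Answer: {2,3,4,5}

Derivation:
pass 0 (initial): D(Y)={1,2,3,4,5}
pass 1: U {1,2,3,4,5}->{1,2,3,4}; V {1,2,3,5}->{1,2,3}; Y {1,2,3,4,5}->{2,3,4,5}
pass 2: no change
Fixpoint after 2 passes: D(Y) = {2,3,4,5}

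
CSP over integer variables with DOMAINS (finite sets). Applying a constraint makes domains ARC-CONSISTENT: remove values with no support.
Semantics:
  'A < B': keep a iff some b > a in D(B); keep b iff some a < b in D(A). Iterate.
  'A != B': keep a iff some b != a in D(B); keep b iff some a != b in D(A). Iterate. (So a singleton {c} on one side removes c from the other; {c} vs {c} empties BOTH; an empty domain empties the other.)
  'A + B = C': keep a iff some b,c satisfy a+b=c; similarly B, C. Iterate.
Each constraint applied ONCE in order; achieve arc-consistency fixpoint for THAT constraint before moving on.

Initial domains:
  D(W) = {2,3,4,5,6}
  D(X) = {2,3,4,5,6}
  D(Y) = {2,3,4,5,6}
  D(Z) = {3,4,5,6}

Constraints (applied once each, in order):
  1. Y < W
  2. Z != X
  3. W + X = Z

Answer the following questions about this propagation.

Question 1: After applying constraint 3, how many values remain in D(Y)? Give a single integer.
Answer: 4

Derivation:
Constraint 1 (Y < W) on D(Y)={2,3,4,5,6} D(W)={2,3,4,5,6}: Y {2,3,4,5,6}->{2,3,4,5}; W {2,3,4,5,6}->{3,4,5,6}
Constraint 2 (Z != X) on D(Z)={3,4,5,6} D(X)={2,3,4,5,6}: no change
Constraint 3 (W + X = Z) on D(W)={3,4,5,6} D(X)={2,3,4,5,6} D(Z)={3,4,5,6}: W {3,4,5,6}->{3,4}; X {2,3,4,5,6}->{2,3}; Z {3,4,5,6}->{5,6}
So after constraint 3: D(Y)={2,3,4,5}, size = 4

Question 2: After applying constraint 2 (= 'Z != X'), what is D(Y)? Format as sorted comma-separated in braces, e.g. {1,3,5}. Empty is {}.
Constraint 1 (Y < W) on D(Y)={2,3,4,5,6} D(W)={2,3,4,5,6}: Y {2,3,4,5,6}->{2,3,4,5}; W {2,3,4,5,6}->{3,4,5,6}
Constraint 2 (Z != X) on D(Z)={3,4,5,6} D(X)={2,3,4,5,6}: no change
So after constraint 2: D(Y) = {2,3,4,5}

Answer: {2,3,4,5}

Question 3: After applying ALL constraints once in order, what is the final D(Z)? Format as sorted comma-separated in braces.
Answer: {5,6}

Derivation:
Constraint 1 (Y < W) on D(Y)={2,3,4,5,6} D(W)={2,3,4,5,6}: Y {2,3,4,5,6}->{2,3,4,5}; W {2,3,4,5,6}->{3,4,5,6}
Constraint 2 (Z != X) on D(Z)={3,4,5,6} D(X)={2,3,4,5,6}: no change
Constraint 3 (W + X = Z) on D(W)={3,4,5,6} D(X)={2,3,4,5,6} D(Z)={3,4,5,6}: W {3,4,5,6}->{3,4}; X {2,3,4,5,6}->{2,3}; Z {3,4,5,6}->{5,6}
So after all 3 constraints: D(Z) = {5,6}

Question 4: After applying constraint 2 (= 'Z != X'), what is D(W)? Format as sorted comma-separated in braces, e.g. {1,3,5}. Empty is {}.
Answer: {3,4,5,6}

Derivation:
Constraint 1 (Y < W) on D(Y)={2,3,4,5,6} D(W)={2,3,4,5,6}: Y {2,3,4,5,6}->{2,3,4,5}; W {2,3,4,5,6}->{3,4,5,6}
Constraint 2 (Z != X) on D(Z)={3,4,5,6} D(X)={2,3,4,5,6}: no change
So after constraint 2: D(W) = {3,4,5,6}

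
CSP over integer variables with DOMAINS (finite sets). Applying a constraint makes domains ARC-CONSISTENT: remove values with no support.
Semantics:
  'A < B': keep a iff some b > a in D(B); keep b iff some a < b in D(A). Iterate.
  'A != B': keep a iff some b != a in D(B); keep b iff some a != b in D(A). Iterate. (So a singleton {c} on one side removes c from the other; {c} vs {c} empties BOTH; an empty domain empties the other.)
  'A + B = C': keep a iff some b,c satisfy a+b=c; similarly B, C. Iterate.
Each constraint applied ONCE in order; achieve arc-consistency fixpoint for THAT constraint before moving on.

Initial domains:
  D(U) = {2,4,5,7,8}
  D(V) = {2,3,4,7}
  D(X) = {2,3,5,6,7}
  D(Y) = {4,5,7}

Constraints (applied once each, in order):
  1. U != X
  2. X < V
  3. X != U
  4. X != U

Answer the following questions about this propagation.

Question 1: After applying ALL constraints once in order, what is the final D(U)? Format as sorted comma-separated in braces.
Constraint 1 (U != X) on D(U)={2,4,5,7,8} D(X)={2,3,5,6,7}: no change
Constraint 2 (X < V) on D(X)={2,3,5,6,7} D(V)={2,3,4,7}: X {2,3,5,6,7}->{2,3,5,6}; V {2,3,4,7}->{3,4,7}
Constraint 3 (X != U) on D(X)={2,3,5,6} D(U)={2,4,5,7,8}: no change
Constraint 4 (X != U) on D(X)={2,3,5,6} D(U)={2,4,5,7,8}: no change
So after all 4 constraints: D(U) = {2,4,5,7,8}

Answer: {2,4,5,7,8}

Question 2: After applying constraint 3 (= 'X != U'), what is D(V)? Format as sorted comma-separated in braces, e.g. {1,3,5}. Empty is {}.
Constraint 1 (U != X) on D(U)={2,4,5,7,8} D(X)={2,3,5,6,7}: no change
Constraint 2 (X < V) on D(X)={2,3,5,6,7} D(V)={2,3,4,7}: X {2,3,5,6,7}->{2,3,5,6}; V {2,3,4,7}->{3,4,7}
Constraint 3 (X != U) on D(X)={2,3,5,6} D(U)={2,4,5,7,8}: no change
So after constraint 3: D(V) = {3,4,7}

Answer: {3,4,7}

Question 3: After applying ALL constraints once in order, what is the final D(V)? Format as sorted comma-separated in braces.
Constraint 1 (U != X) on D(U)={2,4,5,7,8} D(X)={2,3,5,6,7}: no change
Constraint 2 (X < V) on D(X)={2,3,5,6,7} D(V)={2,3,4,7}: X {2,3,5,6,7}->{2,3,5,6}; V {2,3,4,7}->{3,4,7}
Constraint 3 (X != U) on D(X)={2,3,5,6} D(U)={2,4,5,7,8}: no change
Constraint 4 (X != U) on D(X)={2,3,5,6} D(U)={2,4,5,7,8}: no change
So after all 4 constraints: D(V) = {3,4,7}

Answer: {3,4,7}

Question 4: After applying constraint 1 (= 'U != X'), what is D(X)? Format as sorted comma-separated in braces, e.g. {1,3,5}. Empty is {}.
Answer: {2,3,5,6,7}

Derivation:
Constraint 1 (U != X) on D(U)={2,4,5,7,8} D(X)={2,3,5,6,7}: no change
So after constraint 1: D(X) = {2,3,5,6,7}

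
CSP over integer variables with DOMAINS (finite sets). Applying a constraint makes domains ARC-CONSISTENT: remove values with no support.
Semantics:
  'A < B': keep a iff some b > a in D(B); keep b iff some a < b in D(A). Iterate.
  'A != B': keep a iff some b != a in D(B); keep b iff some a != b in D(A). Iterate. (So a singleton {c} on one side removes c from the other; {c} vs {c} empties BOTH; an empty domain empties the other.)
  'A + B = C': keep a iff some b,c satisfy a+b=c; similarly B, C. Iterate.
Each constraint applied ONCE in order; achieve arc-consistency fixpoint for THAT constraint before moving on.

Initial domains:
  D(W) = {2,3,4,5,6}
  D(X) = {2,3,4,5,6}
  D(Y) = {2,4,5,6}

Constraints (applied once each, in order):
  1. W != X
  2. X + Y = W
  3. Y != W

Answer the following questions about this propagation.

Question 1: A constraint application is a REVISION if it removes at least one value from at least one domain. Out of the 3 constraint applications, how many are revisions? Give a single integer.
Answer: 1

Derivation:
Constraint 1 (W != X) on D(W)={2,3,4,5,6} D(X)={2,3,4,5,6}: no change => not a revision
Constraint 2 (X + Y = W) on D(X)={2,3,4,5,6} D(Y)={2,4,5,6} D(W)={2,3,4,5,6}: X {2,3,4,5,6}->{2,3,4}; Y {2,4,5,6}->{2,4}; W {2,3,4,5,6}->{4,5,6} => REVISION
Constraint 3 (Y != W) on D(Y)={2,4} D(W)={4,5,6}: no change => not a revision
Total revisions = 1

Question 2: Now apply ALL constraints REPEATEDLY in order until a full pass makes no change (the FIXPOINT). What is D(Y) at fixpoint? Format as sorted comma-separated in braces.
Answer: {2,4}

Derivation:
pass 0 (initial): D(Y)={2,4,5,6}
pass 1: W {2,3,4,5,6}->{4,5,6}; X {2,3,4,5,6}->{2,3,4}; Y {2,4,5,6}->{2,4}
pass 2: no change
Fixpoint after 2 passes: D(Y) = {2,4}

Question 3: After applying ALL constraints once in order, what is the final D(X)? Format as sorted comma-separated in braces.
Answer: {2,3,4}

Derivation:
Constraint 1 (W != X) on D(W)={2,3,4,5,6} D(X)={2,3,4,5,6}: no change
Constraint 2 (X + Y = W) on D(X)={2,3,4,5,6} D(Y)={2,4,5,6} D(W)={2,3,4,5,6}: X {2,3,4,5,6}->{2,3,4}; Y {2,4,5,6}->{2,4}; W {2,3,4,5,6}->{4,5,6}
Constraint 3 (Y != W) on D(Y)={2,4} D(W)={4,5,6}: no change
So after all 3 constraints: D(X) = {2,3,4}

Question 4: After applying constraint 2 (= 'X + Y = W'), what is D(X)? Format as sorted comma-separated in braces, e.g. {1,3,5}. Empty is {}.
Constraint 1 (W != X) on D(W)={2,3,4,5,6} D(X)={2,3,4,5,6}: no change
Constraint 2 (X + Y = W) on D(X)={2,3,4,5,6} D(Y)={2,4,5,6} D(W)={2,3,4,5,6}: X {2,3,4,5,6}->{2,3,4}; Y {2,4,5,6}->{2,4}; W {2,3,4,5,6}->{4,5,6}
So after constraint 2: D(X) = {2,3,4}

Answer: {2,3,4}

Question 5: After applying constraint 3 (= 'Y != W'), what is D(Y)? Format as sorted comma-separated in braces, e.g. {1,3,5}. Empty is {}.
Answer: {2,4}

Derivation:
Constraint 1 (W != X) on D(W)={2,3,4,5,6} D(X)={2,3,4,5,6}: no change
Constraint 2 (X + Y = W) on D(X)={2,3,4,5,6} D(Y)={2,4,5,6} D(W)={2,3,4,5,6}: X {2,3,4,5,6}->{2,3,4}; Y {2,4,5,6}->{2,4}; W {2,3,4,5,6}->{4,5,6}
Constraint 3 (Y != W) on D(Y)={2,4} D(W)={4,5,6}: no change
So after constraint 3: D(Y) = {2,4}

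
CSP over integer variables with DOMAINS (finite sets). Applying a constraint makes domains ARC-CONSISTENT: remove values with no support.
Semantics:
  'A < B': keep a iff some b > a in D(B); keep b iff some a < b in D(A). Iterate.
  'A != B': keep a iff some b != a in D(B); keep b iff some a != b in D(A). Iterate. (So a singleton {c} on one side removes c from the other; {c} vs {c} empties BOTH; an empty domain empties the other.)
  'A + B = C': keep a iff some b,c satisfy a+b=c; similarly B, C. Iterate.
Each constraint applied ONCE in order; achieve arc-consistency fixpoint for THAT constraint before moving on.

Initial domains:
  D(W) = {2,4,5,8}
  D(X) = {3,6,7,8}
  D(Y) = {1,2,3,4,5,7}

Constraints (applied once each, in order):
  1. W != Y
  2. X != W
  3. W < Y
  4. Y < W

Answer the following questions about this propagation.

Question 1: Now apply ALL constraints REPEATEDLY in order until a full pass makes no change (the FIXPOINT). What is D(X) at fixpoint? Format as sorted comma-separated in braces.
pass 0 (initial): D(X)={3,6,7,8}
pass 1: W {2,4,5,8}->{4,5}; Y {1,2,3,4,5,7}->{3,4}
pass 2: W {4,5}->{}; Y {3,4}->{}
pass 3: X {3,6,7,8}->{}
pass 4: no change
Fixpoint after 4 passes: D(X) = {}

Answer: {}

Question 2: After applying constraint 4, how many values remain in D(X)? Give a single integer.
Constraint 1 (W != Y) on D(W)={2,4,5,8} D(Y)={1,2,3,4,5,7}: no change
Constraint 2 (X != W) on D(X)={3,6,7,8} D(W)={2,4,5,8}: no change
Constraint 3 (W < Y) on D(W)={2,4,5,8} D(Y)={1,2,3,4,5,7}: W {2,4,5,8}->{2,4,5}; Y {1,2,3,4,5,7}->{3,4,5,7}
Constraint 4 (Y < W) on D(Y)={3,4,5,7} D(W)={2,4,5}: Y {3,4,5,7}->{3,4}; W {2,4,5}->{4,5}
So after constraint 4: D(X)={3,6,7,8}, size = 4

Answer: 4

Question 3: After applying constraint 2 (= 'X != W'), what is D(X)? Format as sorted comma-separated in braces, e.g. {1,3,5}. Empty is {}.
Answer: {3,6,7,8}

Derivation:
Constraint 1 (W != Y) on D(W)={2,4,5,8} D(Y)={1,2,3,4,5,7}: no change
Constraint 2 (X != W) on D(X)={3,6,7,8} D(W)={2,4,5,8}: no change
So after constraint 2: D(X) = {3,6,7,8}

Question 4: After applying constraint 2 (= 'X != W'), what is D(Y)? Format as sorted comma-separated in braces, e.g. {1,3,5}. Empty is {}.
Answer: {1,2,3,4,5,7}

Derivation:
Constraint 1 (W != Y) on D(W)={2,4,5,8} D(Y)={1,2,3,4,5,7}: no change
Constraint 2 (X != W) on D(X)={3,6,7,8} D(W)={2,4,5,8}: no change
So after constraint 2: D(Y) = {1,2,3,4,5,7}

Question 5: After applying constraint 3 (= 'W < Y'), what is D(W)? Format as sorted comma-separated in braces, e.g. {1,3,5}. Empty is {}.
Constraint 1 (W != Y) on D(W)={2,4,5,8} D(Y)={1,2,3,4,5,7}: no change
Constraint 2 (X != W) on D(X)={3,6,7,8} D(W)={2,4,5,8}: no change
Constraint 3 (W < Y) on D(W)={2,4,5,8} D(Y)={1,2,3,4,5,7}: W {2,4,5,8}->{2,4,5}; Y {1,2,3,4,5,7}->{3,4,5,7}
So after constraint 3: D(W) = {2,4,5}

Answer: {2,4,5}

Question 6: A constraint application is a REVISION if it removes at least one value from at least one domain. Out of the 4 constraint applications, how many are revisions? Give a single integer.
Answer: 2

Derivation:
Constraint 1 (W != Y) on D(W)={2,4,5,8} D(Y)={1,2,3,4,5,7}: no change => not a revision
Constraint 2 (X != W) on D(X)={3,6,7,8} D(W)={2,4,5,8}: no change => not a revision
Constraint 3 (W < Y) on D(W)={2,4,5,8} D(Y)={1,2,3,4,5,7}: W {2,4,5,8}->{2,4,5}; Y {1,2,3,4,5,7}->{3,4,5,7} => REVISION
Constraint 4 (Y < W) on D(Y)={3,4,5,7} D(W)={2,4,5}: Y {3,4,5,7}->{3,4}; W {2,4,5}->{4,5} => REVISION
Total revisions = 2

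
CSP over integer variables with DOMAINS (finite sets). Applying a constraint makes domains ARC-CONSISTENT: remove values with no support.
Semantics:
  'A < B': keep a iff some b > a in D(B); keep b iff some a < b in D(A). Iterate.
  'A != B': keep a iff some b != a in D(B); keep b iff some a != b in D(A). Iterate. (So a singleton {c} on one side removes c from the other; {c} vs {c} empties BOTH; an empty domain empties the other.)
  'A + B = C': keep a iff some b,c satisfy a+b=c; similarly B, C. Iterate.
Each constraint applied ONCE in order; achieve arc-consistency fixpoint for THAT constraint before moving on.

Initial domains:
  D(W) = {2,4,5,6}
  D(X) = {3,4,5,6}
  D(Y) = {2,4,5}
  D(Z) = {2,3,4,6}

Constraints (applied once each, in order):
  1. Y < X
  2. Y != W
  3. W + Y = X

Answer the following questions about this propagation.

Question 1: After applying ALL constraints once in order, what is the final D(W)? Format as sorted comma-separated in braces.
Constraint 1 (Y < X) on D(Y)={2,4,5} D(X)={3,4,5,6}: no change
Constraint 2 (Y != W) on D(Y)={2,4,5} D(W)={2,4,5,6}: no change
Constraint 3 (W + Y = X) on D(W)={2,4,5,6} D(Y)={2,4,5} D(X)={3,4,5,6}: W {2,4,5,6}->{2,4}; Y {2,4,5}->{2,4}; X {3,4,5,6}->{4,6}
So after all 3 constraints: D(W) = {2,4}

Answer: {2,4}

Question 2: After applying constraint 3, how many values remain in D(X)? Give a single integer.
Answer: 2

Derivation:
Constraint 1 (Y < X) on D(Y)={2,4,5} D(X)={3,4,5,6}: no change
Constraint 2 (Y != W) on D(Y)={2,4,5} D(W)={2,4,5,6}: no change
Constraint 3 (W + Y = X) on D(W)={2,4,5,6} D(Y)={2,4,5} D(X)={3,4,5,6}: W {2,4,5,6}->{2,4}; Y {2,4,5}->{2,4}; X {3,4,5,6}->{4,6}
So after constraint 3: D(X)={4,6}, size = 2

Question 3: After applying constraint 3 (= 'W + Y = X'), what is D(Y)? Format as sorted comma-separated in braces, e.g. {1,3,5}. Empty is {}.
Constraint 1 (Y < X) on D(Y)={2,4,5} D(X)={3,4,5,6}: no change
Constraint 2 (Y != W) on D(Y)={2,4,5} D(W)={2,4,5,6}: no change
Constraint 3 (W + Y = X) on D(W)={2,4,5,6} D(Y)={2,4,5} D(X)={3,4,5,6}: W {2,4,5,6}->{2,4}; Y {2,4,5}->{2,4}; X {3,4,5,6}->{4,6}
So after constraint 3: D(Y) = {2,4}

Answer: {2,4}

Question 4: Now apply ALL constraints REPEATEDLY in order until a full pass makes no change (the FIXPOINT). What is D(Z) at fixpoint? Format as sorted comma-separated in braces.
pass 0 (initial): D(Z)={2,3,4,6}
pass 1: W {2,4,5,6}->{2,4}; X {3,4,5,6}->{4,6}; Y {2,4,5}->{2,4}
pass 2: no change
Fixpoint after 2 passes: D(Z) = {2,3,4,6}

Answer: {2,3,4,6}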